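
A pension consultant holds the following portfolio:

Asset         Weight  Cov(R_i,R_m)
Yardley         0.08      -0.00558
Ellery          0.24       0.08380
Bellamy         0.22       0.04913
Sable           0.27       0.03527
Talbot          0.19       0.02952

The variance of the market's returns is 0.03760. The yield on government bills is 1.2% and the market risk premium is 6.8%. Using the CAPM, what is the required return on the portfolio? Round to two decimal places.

9.45%

β_Yardley = -0.00558 / 0.03760 = -0.1484
β_Ellery = 0.08380 / 0.03760 = 2.2287
β_Bellamy = 0.04913 / 0.03760 = 1.3066
β_Sable = 0.03527 / 0.03760 = 0.9380
β_Talbot = 0.02952 / 0.03760 = 0.7851
β_P = Σ w_i β_i = 0.08×-0.1484 + 0.24×2.2287 + 0.22×1.3066 + 0.27×0.9380 + 0.19×0.7851 = 1.2129
E(R_P) = R_f + β_P × MRP = 1.2% + 1.2129 × 6.8% = 9.45%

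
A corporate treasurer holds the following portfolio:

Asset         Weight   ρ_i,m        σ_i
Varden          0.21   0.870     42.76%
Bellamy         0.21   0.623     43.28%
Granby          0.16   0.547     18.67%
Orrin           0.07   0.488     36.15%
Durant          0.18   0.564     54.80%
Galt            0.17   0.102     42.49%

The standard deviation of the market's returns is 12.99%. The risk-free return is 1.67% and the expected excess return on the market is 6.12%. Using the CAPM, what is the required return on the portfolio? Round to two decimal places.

β_Varden = 0.870 × 42.76% / 12.99% = 2.8638
β_Bellamy = 0.623 × 43.28% / 12.99% = 2.0757
β_Granby = 0.547 × 18.67% / 12.99% = 0.7862
β_Orrin = 0.488 × 36.15% / 12.99% = 1.3581
β_Durant = 0.564 × 54.80% / 12.99% = 2.3793
β_Galt = 0.102 × 42.49% / 12.99% = 0.3336
β_P = Σ w_i β_i = 0.21×2.8638 + 0.21×2.0757 + 0.16×0.7862 + 0.07×1.3581 + 0.18×2.3793 + 0.17×0.3336 = 1.7431
E(R_P) = R_f + β_P × MRP = 1.67% + 1.7431 × 6.12% = 12.34%

12.34%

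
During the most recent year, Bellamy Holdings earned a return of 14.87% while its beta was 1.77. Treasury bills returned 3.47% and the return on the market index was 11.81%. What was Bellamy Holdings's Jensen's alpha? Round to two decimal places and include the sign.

-3.36%

Market excess return = 11.81% − 3.47% = 8.34%
CAPM benchmark = R_f + β(R_m − R_f) = 3.47% + 1.77 × 8.34% = 18.2318%
α = actual − benchmark = 14.87% − 18.2318% = -3.36%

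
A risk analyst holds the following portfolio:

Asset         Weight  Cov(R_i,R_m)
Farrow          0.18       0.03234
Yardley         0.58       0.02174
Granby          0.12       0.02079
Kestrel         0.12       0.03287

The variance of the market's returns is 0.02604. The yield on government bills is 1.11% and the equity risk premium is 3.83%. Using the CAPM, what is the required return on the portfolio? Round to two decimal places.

β_Farrow = 0.03234 / 0.02604 = 1.2419
β_Yardley = 0.02174 / 0.02604 = 0.8349
β_Granby = 0.02079 / 0.02604 = 0.7984
β_Kestrel = 0.03287 / 0.02604 = 1.2623
β_P = Σ w_i β_i = 0.18×1.2419 + 0.58×0.8349 + 0.12×0.7984 + 0.12×1.2623 = 0.9551
E(R_P) = R_f + β_P × MRP = 1.11% + 0.9551 × 3.83% = 4.77%

4.77%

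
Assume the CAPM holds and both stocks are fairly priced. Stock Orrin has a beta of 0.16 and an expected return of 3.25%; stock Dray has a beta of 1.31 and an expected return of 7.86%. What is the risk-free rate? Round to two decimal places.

2.61%

Both satisfy E(R) = R_f + β·MRP, so the slope of the SML is
MRP = (7.86% − 3.25%) / (1.31 − 0.16) = 4.61% / 1.15 = 4.0087%
R_f = E(R_Orrin) − β_Orrin·MRP = 3.25% − 0.16 × 4.0087% = 2.6086%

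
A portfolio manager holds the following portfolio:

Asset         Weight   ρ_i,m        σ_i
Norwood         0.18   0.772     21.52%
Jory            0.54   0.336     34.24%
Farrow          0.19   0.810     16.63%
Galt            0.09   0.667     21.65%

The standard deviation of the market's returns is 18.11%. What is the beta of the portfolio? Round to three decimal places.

0.721

β_Norwood = 0.772 × 21.52% / 18.11% = 0.9174
β_Jory = 0.336 × 34.24% / 18.11% = 0.6353
β_Farrow = 0.810 × 16.63% / 18.11% = 0.7438
β_Galt = 0.667 × 21.65% / 18.11% = 0.7974
β_P = Σ w_i β_i = 0.18×0.9174 + 0.54×0.6353 + 0.19×0.7438 + 0.09×0.7974 = 0.7213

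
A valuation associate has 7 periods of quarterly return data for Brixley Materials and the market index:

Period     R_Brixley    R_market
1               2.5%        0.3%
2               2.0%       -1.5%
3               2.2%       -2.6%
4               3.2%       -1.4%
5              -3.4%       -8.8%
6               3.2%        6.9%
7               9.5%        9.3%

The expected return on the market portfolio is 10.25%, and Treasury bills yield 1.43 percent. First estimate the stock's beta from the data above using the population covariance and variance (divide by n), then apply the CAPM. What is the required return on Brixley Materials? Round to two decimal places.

6.27%

Mean R_i = (2.5 + 2.0 + 2.2 + 3.2 − 3.4 + 3.2 + 9.5) / 7 = 2.7429%
Mean R_m = (0.3 − 1.5 − 2.6 − 1.4 − 8.8 + 6.9 + 9.3) / 7 = 0.3143%
Σ(R_i − R̄_i)(R_m − R̄_m) = 121.8657  ⇒  Cov = 121.8657 / 7 = 17.4094
Σ(R_m − R̄_m)² = 221.9086  ⇒  Var(R_m) = 221.9086 / 7 = 31.7012
β = Cov / Var(R_m) = 17.4094 / 31.7012 = 0.5492
MRP = 10.25% − 1.43% = 8.82%
E(R) = R_f + β × MRP = 1.43% + 0.5492 × 8.82% = 6.27%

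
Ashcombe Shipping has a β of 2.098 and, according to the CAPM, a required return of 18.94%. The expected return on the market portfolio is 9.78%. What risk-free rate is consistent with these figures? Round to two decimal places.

1.44%

E(R) = R_f + β(E(R_m) − R_f) = R_f(1 − β) + β·E(R_m)
18.94% = R_f × (1 − 2.098) + 2.098 × 9.78%
18.94% = R_f × -1.098 + 20.51844%
R_f = (18.94% − 20.51844%) / -1.098 = 1.44%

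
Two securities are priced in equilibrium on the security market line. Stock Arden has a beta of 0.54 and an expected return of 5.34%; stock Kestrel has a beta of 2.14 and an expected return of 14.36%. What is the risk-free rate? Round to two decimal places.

2.30%

Both satisfy E(R) = R_f + β·MRP, so the slope of the SML is
MRP = (14.36% − 5.34%) / (2.14 − 0.54) = 9.02% / 1.60 = 5.6375%
R_f = E(R_Arden) − β_Arden·MRP = 5.34% − 0.54 × 5.6375% = 2.2958%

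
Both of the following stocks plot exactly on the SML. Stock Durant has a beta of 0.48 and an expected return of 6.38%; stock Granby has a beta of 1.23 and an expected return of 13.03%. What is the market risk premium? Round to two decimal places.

Both satisfy E(R) = R_f + β·MRP, so the slope of the SML is
MRP = (13.03% − 6.38%) / (1.23 − 0.48) = 6.65% / 0.75 = 8.8667%

8.87%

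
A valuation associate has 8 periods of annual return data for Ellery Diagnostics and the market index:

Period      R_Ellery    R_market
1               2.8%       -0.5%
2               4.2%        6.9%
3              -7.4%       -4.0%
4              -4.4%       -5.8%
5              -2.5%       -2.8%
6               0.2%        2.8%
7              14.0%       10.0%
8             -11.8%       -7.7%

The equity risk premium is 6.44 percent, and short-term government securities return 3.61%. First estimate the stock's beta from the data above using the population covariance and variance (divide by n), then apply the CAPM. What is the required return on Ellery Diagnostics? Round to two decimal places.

11.19%

Mean R_i = (2.8 + 4.2 − 7.4 − 4.4 − 2.5 + 0.2 + 14.0 − 11.8) / 8 = -0.6125%
Mean R_m = (-0.5 + 6.9 − 4.0 − 5.8 − 2.8 + 2.8 + 10.0 − 7.7) / 8 = -0.1375%
Σ(R_i − R̄_i)(R_m − R̄_m) = 320.4463  ⇒  Cov = 320.4463 / 8 = 40.0558
Σ(R_m − R̄_m)² = 272.3188  ⇒  Var(R_m) = 272.3188 / 8 = 34.0399
β = Cov / Var(R_m) = 40.0558 / 34.0399 = 1.1767
E(R) = R_f + β × MRP = 3.61% + 1.1767 × 6.44% = 11.19%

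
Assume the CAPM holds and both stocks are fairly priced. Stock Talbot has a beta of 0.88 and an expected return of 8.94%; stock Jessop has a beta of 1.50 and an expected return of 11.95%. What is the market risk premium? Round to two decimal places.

Both satisfy E(R) = R_f + β·MRP, so the slope of the SML is
MRP = (11.95% − 8.94%) / (1.50 − 0.88) = 3.01% / 0.62 = 4.8548%

4.85%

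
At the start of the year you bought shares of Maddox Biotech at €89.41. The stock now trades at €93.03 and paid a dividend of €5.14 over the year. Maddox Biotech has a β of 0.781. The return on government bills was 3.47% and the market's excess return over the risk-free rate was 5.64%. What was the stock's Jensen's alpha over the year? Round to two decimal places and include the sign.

Realised HPR = (P1 + D1 − P0) / P0 = (93.03 + 5.14 − 89.41) / 89.41 = 8.76 / 89.41 = 9.7976%
CAPM required = R_f + β·MRP = 3.47% + 0.781 × 5.64% = 7.87484%
α = realised − required = 9.7976% − 7.87484% = +1.92%

+1.92%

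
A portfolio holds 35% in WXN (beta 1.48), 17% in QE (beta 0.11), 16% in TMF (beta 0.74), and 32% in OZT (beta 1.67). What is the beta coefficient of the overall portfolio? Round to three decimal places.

1.190

β_P = Σ w_i β_i = 0.35×1.48 + 0.17×0.11 + 0.16×0.74 + 0.32×1.67 = 1.1895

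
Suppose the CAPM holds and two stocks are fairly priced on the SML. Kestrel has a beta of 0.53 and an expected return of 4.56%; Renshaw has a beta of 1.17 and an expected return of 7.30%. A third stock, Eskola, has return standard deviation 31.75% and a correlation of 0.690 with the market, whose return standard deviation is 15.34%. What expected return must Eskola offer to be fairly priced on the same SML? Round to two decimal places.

8.41%

MRP = (7.30% − 4.56%) / (1.17 − 0.53) = 4.2813%
R_f = 4.56% − 0.53 × 4.2813% = 2.2909%
β_Eskola = ρ·σ_i/σ_m = 0.690 × 31.75 / 15.34 = 1.4281
E(R_Eskola) = R_f + β × MRP = 2.2909% + 1.4281 × 4.2813% = 8.41%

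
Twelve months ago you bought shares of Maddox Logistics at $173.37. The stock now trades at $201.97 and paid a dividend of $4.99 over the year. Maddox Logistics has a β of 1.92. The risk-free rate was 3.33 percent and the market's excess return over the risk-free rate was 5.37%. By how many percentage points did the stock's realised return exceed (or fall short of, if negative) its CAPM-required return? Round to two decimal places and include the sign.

+5.73%

Realised HPR = (P1 + D1 − P0) / P0 = (201.97 + 4.99 − 173.37) / 173.37 = 33.59 / 173.37 = 19.3747%
CAPM required = R_f + β·MRP = 3.33% + 1.92 × 5.37% = 13.6404%
α = realised − required = 19.3747% − 13.6404% = +5.73%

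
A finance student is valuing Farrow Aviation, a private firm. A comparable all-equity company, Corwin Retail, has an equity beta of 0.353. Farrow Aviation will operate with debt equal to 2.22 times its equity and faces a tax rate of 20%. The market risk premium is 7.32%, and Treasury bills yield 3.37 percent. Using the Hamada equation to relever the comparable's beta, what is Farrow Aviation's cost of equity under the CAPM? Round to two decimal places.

β_L = β_U × [1 + (1 − t)(D/E)] = 0.353 × [1 + (1 − 0.20) × 2.22]
    = 0.353 × [1 + 0.80 × 2.22] = 0.353 × 2.7760 = 0.9799
E(R) = R_f + β_L × MRP = 3.37% + 0.9799 × 7.32% = 10.54%

10.54%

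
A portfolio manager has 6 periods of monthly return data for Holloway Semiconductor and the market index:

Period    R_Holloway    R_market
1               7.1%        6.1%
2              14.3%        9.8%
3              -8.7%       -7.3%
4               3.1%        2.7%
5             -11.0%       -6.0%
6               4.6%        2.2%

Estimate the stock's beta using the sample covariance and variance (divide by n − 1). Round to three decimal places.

1.419

Mean R_i = (7.1 + 14.3 − 8.7 + 3.1 − 11.0 + 4.6) / 6 = 1.5667%
Mean R_m = (6.1 + 9.8 − 7.3 + 2.7 − 6.0 + 2.2) / 6 = 1.2500%
Σ(R_i − R̄_i)(R_m − R̄_m) = 319.7000  ⇒  Cov = 319.7000 / 5 = 63.9400
Σ(R_m − R̄_m)² = 225.2950  ⇒  Var(R_m) = 225.2950 / 5 = 45.0590
β = Cov / Var(R_m) = 63.9400 / 45.0590 = 1.4190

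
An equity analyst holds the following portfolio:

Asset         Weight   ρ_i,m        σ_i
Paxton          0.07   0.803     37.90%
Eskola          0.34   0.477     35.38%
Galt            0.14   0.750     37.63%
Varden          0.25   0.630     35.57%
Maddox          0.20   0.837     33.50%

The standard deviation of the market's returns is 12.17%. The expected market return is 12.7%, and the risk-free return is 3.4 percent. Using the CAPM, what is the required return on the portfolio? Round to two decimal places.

21.00%

β_Paxton = 0.803 × 37.90% / 12.17% = 2.5007
β_Eskola = 0.477 × 35.38% / 12.17% = 1.3867
β_Galt = 0.750 × 37.63% / 12.17% = 2.3190
β_Varden = 0.630 × 35.57% / 12.17% = 1.8413
β_Maddox = 0.837 × 33.50% / 12.17% = 2.3040
β_P = Σ w_i β_i = 0.07×2.5007 + 0.34×1.3867 + 0.14×2.3190 + 0.25×1.8413 + 0.20×2.3040 = 1.8923
MRP = 12.7% − 3.4% = 9.30%
E(R_P) = R_f + β_P × MRP = 3.4% + 1.8923 × 9.3% = 21.00%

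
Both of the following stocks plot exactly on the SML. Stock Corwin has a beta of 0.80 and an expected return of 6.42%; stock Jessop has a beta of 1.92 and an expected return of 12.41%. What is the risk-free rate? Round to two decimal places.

Both satisfy E(R) = R_f + β·MRP, so the slope of the SML is
MRP = (12.41% − 6.42%) / (1.92 − 0.80) = 5.99% / 1.12 = 5.3482%
R_f = E(R_Corwin) − β_Corwin·MRP = 6.42% − 0.80 × 5.3482% = 2.1414%

2.14%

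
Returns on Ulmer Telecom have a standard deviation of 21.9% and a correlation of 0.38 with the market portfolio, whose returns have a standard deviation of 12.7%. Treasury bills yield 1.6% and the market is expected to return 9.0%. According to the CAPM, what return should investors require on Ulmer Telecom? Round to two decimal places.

6.45%

β = ρ × σ_i / σ_m = 0.38 × 21.9% / 12.7% = 0.6553
MRP = 9.0% − 1.6% = 7.40%
E(R) = 1.6% + 0.6553 × 7.4% = 6.45%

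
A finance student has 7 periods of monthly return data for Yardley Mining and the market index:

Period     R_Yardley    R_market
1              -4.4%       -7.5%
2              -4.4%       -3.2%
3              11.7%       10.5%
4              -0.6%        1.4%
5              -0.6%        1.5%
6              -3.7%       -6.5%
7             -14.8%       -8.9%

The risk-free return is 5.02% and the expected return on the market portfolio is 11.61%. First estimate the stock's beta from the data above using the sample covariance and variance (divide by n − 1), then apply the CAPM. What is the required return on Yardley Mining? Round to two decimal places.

Mean R_i = (-4.4 − 4.4 + 11.7 − 0.6 − 0.6 − 3.7 − 14.8) / 7 = -2.4000%
Mean R_m = (-7.5 − 3.2 + 10.5 + 1.4 + 1.5 − 6.5 − 8.9) / 7 = -1.8143%
Σ(R_i − R̄_i)(R_m − R̄_m) = 293.4800  ⇒  Cov = 293.4800 / 6 = 48.9133
Σ(R_m − R̄_m)² = 279.3686  ⇒  Var(R_m) = 279.3686 / 6 = 46.5614
β = Cov / Var(R_m) = 48.9133 / 46.5614 = 1.0505
MRP = 11.61% − 5.02% = 6.59%
E(R) = R_f + β × MRP = 5.02% + 1.0505 × 6.59% = 11.94%

11.94%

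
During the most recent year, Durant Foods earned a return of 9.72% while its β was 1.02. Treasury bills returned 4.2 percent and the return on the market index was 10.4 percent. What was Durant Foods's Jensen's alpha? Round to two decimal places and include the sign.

Market excess return = 10.4% − 4.2% = 6.20%
CAPM benchmark = R_f + β(R_m − R_f) = 4.2% + 1.02 × 6.2% = 10.5240%
α = actual − benchmark = 9.72% − 10.5240% = -0.80%

-0.80%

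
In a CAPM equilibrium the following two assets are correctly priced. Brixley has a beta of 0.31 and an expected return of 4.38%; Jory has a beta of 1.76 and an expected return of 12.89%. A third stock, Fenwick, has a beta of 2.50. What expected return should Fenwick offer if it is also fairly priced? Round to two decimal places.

17.23%

MRP (SML slope) = (12.89% − 4.38%) / (1.76 − 0.31) = 8.51% / 1.45 = 5.8690%
R_f (intercept) = 4.38% − 0.31 × 5.8690% = 2.5606%
E(R_Fenwick) = R_f + β × MRP = 2.5606% + 2.50 × 5.8690% = 17.23%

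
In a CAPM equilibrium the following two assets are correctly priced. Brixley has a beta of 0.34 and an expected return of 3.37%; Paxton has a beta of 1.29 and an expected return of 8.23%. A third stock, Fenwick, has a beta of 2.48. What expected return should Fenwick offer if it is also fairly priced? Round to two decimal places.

MRP (SML slope) = (8.23% − 3.37%) / (1.29 − 0.34) = 4.86% / 0.95 = 5.1158%
R_f (intercept) = 3.37% − 0.34 × 5.1158% = 1.6306%
E(R_Fenwick) = R_f + β × MRP = 1.6306% + 2.48 × 5.1158% = 14.32%

14.32%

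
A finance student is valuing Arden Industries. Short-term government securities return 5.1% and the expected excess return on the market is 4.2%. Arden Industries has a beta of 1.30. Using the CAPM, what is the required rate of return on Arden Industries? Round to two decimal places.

E(R) = R_f + β × MRP = 5.1% + 1.30 × 4.2% = 10.56%

10.56%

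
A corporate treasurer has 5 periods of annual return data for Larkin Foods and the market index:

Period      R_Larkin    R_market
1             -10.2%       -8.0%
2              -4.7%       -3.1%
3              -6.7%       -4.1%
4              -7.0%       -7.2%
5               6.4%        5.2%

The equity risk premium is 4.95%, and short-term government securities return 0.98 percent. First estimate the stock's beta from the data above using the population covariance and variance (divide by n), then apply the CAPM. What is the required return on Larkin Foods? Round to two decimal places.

6.87%

Mean R_i = (-10.2 − 4.7 − 6.7 − 7.0 + 6.4) / 5 = -4.4400%
Mean R_m = (-8.0 − 3.1 − 4.1 − 7.2 + 5.2) / 5 = -3.4400%
Σ(R_i − R̄_i)(R_m − R̄_m) = 130.9520  ⇒  Cov = 130.9520 / 5 = 26.1904
Σ(R_m − R̄_m)² = 110.1320  ⇒  Var(R_m) = 110.1320 / 5 = 22.0264
β = Cov / Var(R_m) = 26.1904 / 22.0264 = 1.1890
E(R) = R_f + β × MRP = 0.98% + 1.1890 × 4.95% = 6.87%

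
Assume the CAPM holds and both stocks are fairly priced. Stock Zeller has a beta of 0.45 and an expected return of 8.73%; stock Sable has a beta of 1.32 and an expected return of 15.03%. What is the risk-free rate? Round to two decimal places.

Both satisfy E(R) = R_f + β·MRP, so the slope of the SML is
MRP = (15.03% − 8.73%) / (1.32 − 0.45) = 6.30% / 0.87 = 7.2414%
R_f = E(R_Zeller) − β_Zeller·MRP = 8.73% − 0.45 × 7.2414% = 5.4714%

5.47%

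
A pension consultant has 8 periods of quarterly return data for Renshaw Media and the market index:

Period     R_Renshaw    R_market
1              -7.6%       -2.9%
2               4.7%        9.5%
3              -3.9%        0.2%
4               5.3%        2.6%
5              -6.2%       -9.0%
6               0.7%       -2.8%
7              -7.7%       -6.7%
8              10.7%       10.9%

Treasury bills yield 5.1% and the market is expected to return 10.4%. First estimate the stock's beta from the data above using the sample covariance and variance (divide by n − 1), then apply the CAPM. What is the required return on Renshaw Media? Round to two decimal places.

9.59%

Mean R_i = (-7.6 + 4.7 − 3.9 + 5.3 − 6.2 + 0.7 − 7.7 + 10.7) / 8 = -0.5000%
Mean R_m = (-2.9 + 9.5 + 0.2 + 2.6 − 9.0 − 2.8 − 6.7 + 10.9) / 8 = 0.2250%
Σ(R_i − R̄_i)(R_m − R̄_m) = 302.6500  ⇒  Cov = 302.6500 / 7 = 43.2357
Σ(R_m − R̄_m)² = 357.5950  ⇒  Var(R_m) = 357.5950 / 7 = 51.0850
β = Cov / Var(R_m) = 43.2357 / 51.0850 = 0.8463
MRP = 10.4% − 5.1% = 5.30%
E(R) = R_f + β × MRP = 5.1% + 0.8463 × 5.3% = 9.59%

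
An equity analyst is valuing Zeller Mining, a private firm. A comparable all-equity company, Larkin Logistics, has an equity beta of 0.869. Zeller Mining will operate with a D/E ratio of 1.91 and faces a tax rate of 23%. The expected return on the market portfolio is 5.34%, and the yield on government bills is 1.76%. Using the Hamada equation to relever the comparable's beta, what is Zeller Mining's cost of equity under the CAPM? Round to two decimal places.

β_L = β_U × [1 + (1 − t)(D/E)] = 0.869 × [1 + (1 − 0.23) × 1.91]
    = 0.869 × [1 + 0.77 × 1.91] = 0.869 × 2.4707 = 2.1470
MRP = 5.34% − 1.76% = 3.58%
E(R) = R_f + β_L × MRP = 1.76% + 2.1470 × 3.58% = 9.45%

9.45%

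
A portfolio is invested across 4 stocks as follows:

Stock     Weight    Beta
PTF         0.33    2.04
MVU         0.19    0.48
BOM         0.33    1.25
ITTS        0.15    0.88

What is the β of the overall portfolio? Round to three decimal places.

1.309

β_P = Σ w_i β_i = 0.33×2.04 + 0.19×0.48 + 0.33×1.25 + 0.15×0.88 = 1.3089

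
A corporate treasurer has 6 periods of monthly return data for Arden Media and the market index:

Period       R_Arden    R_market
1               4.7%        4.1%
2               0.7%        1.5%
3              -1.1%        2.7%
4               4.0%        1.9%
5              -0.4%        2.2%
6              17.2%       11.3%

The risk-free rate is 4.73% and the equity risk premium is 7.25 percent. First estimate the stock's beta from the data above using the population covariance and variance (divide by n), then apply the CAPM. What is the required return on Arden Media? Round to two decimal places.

Mean R_i = (4.7 + 0.7 − 1.1 + 4.0 − 0.4 + 17.2) / 6 = 4.1833%
Mean R_m = (4.1 + 1.5 + 2.7 + 1.9 + 2.2 + 11.3) / 6 = 3.9500%
Σ(R_i − R̄_i)(R_m − R̄_m) = 119.2850  ⇒  Cov = 119.2850 / 6 = 19.8808
Σ(R_m − R̄_m)² = 68.8750  ⇒  Var(R_m) = 68.8750 / 6 = 11.4792
β = Cov / Var(R_m) = 19.8808 / 11.4792 = 1.7319
E(R) = R_f + β × MRP = 4.73% + 1.7319 × 7.25% = 17.29%

17.29%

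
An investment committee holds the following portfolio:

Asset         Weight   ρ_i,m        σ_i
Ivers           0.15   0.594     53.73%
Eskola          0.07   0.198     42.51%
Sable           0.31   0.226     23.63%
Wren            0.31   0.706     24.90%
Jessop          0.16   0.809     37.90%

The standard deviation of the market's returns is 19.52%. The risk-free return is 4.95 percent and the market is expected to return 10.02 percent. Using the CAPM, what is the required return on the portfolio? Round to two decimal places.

9.47%

β_Ivers = 0.594 × 53.73% / 19.52% = 1.6350
β_Eskola = 0.198 × 42.51% / 19.52% = 0.4312
β_Sable = 0.226 × 23.63% / 19.52% = 0.2736
β_Wren = 0.706 × 24.90% / 19.52% = 0.9006
β_Jessop = 0.809 × 37.90% / 19.52% = 1.5708
β_P = Σ w_i β_i = 0.15×1.6350 + 0.07×0.4312 + 0.31×0.2736 + 0.31×0.9006 + 0.16×1.5708 = 0.8908
MRP = 10.02% − 4.95% = 5.07%
E(R_P) = R_f + β_P × MRP = 4.95% + 0.8908 × 5.07% = 9.47%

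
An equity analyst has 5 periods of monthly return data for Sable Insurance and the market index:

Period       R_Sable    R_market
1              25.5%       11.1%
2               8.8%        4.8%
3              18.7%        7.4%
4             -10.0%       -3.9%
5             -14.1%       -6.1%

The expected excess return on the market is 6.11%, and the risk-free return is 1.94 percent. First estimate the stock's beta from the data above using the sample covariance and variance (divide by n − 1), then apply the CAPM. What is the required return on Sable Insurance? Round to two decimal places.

Mean R_i = (25.5 + 8.8 + 18.7 − 10.0 − 14.1) / 5 = 5.7800%
Mean R_m = (11.1 + 4.8 + 7.4 − 3.9 − 6.1) / 5 = 2.6600%
Σ(R_i − R̄_i)(R_m − R̄_m) = 511.8060  ⇒  Cov = 511.8060 / 4 = 127.9515
Σ(R_m − R̄_m)² = 218.0520  ⇒  Var(R_m) = 218.0520 / 4 = 54.5130
β = Cov / Var(R_m) = 127.9515 / 54.5130 = 2.3472
E(R) = R_f + β × MRP = 1.94% + 2.3472 × 6.11% = 16.28%

16.28%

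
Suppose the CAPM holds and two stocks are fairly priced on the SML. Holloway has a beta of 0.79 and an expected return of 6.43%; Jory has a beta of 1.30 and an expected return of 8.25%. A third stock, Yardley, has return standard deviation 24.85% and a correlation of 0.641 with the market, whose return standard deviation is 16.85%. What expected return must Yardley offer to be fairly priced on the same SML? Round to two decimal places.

6.98%

MRP = (8.25% − 6.43%) / (1.30 − 0.79) = 3.5686%
R_f = 6.43% − 0.79 × 3.5686% = 3.6108%
β_Yardley = ρ·σ_i/σ_m = 0.641 × 24.85 / 16.85 = 0.9453
E(R_Yardley) = R_f + β × MRP = 3.6108% + 0.9453 × 3.5686% = 6.98%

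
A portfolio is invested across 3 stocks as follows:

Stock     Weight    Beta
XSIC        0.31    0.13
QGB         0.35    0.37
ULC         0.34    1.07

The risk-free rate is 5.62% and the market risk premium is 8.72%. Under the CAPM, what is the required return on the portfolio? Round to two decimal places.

10.27%

β_P = Σ w_i β_i = 0.31×0.13 + 0.35×0.37 + 0.34×1.07 = 0.5336
E(R_P) = R_f + β_P × MRP = 5.62% + 0.5336 × 8.72% = 10.27%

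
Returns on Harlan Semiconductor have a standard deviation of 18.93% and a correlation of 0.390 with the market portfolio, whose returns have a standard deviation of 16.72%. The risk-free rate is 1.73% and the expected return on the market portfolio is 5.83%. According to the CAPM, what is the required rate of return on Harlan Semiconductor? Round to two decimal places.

3.54%

β = ρ × σ_i / σ_m = 0.390 × 18.93% / 16.72% = 0.4415
MRP = 5.83% − 1.73% = 4.10%
E(R) = 1.73% + 0.4415 × 4.10% = 3.54%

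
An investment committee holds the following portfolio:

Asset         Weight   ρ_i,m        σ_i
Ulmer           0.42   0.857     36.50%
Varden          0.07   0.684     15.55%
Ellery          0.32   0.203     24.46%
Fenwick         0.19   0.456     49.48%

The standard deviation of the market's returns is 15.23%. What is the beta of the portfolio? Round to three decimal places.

1.297

β_Ulmer = 0.857 × 36.50% / 15.23% = 2.0539
β_Varden = 0.684 × 15.55% / 15.23% = 0.6984
β_Ellery = 0.203 × 24.46% / 15.23% = 0.3260
β_Fenwick = 0.456 × 49.48% / 15.23% = 1.4815
β_P = Σ w_i β_i = 0.42×2.0539 + 0.07×0.6984 + 0.32×0.3260 + 0.19×1.4815 = 1.2973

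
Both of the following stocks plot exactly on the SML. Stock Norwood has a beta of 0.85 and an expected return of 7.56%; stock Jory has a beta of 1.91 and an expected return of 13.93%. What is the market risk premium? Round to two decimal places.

6.01%

Both satisfy E(R) = R_f + β·MRP, so the slope of the SML is
MRP = (13.93% − 7.56%) / (1.91 − 0.85) = 6.37% / 1.06 = 6.0094%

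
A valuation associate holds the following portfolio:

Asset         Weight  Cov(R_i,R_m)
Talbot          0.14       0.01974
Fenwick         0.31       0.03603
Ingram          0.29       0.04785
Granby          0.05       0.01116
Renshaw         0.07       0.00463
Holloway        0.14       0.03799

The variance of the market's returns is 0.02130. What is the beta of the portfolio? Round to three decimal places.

β_Talbot = 0.01974 / 0.02130 = 0.9268
β_Fenwick = 0.03603 / 0.02130 = 1.6915
β_Ingram = 0.04785 / 0.02130 = 2.2465
β_Granby = 0.01116 / 0.02130 = 0.5239
β_Renshaw = 0.00463 / 0.02130 = 0.2174
β_Holloway = 0.03799 / 0.02130 = 1.7836
β_P = Σ w_i β_i = 0.14×0.9268 + 0.31×1.6915 + 0.29×2.2465 + 0.05×0.5239 + 0.07×0.2174 + 0.14×1.7836 = 1.5967

1.597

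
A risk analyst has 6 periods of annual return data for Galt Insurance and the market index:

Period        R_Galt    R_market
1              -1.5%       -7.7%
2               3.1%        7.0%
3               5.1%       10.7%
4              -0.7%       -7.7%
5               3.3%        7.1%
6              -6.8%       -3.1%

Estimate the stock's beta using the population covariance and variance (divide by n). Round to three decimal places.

Mean R_i = (-1.5 + 3.1 + 5.1 − 0.7 + 3.3 − 6.8) / 6 = 0.4167%
Mean R_m = (-7.7 + 7.0 + 10.7 − 7.7 + 7.1 − 3.1) / 6 = 1.0500%
Σ(R_i − R̄_i)(R_m − R̄_m) = 135.0950  ⇒  Cov = 135.0950 / 6 = 22.5158
Σ(R_m − R̄_m)² = 335.4750  ⇒  Var(R_m) = 335.4750 / 6 = 55.9125
β = Cov / Var(R_m) = 22.5158 / 55.9125 = 0.4027

0.403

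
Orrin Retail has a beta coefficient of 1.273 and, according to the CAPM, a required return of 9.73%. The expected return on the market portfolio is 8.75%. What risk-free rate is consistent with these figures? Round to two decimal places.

5.16%

E(R) = R_f + β(E(R_m) − R_f) = R_f(1 − β) + β·E(R_m)
9.73% = R_f × (1 − 1.273) + 1.273 × 8.75%
9.73% = R_f × -0.273 + 11.13875%
R_f = (9.73% − 11.13875%) / -0.273 = 5.16%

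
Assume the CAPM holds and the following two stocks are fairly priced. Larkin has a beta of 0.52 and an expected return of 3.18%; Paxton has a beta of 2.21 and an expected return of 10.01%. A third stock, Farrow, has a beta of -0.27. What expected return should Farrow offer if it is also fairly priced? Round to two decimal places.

-0.01%

MRP (SML slope) = (10.01% − 3.18%) / (2.21 − 0.52) = 6.83% / 1.69 = 4.0414%
R_f (intercept) = 3.18% − 0.52 × 4.0414% = 1.0785%
E(R_Farrow) = R_f + β × MRP = 1.0785% + -0.27 × 4.0414% = -0.01%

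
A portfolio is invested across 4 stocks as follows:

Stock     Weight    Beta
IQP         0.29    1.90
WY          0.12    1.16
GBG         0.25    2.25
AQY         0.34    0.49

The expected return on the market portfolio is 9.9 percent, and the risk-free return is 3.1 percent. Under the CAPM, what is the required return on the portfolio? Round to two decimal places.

12.75%

β_P = Σ w_i β_i = 0.29×1.90 + 0.12×1.16 + 0.25×2.25 + 0.34×0.49 = 1.4193
MRP = 9.9% − 3.1% = 6.80%
E(R_P) = R_f + β_P × MRP = 3.1% + 1.4193 × 6.8% = 12.75%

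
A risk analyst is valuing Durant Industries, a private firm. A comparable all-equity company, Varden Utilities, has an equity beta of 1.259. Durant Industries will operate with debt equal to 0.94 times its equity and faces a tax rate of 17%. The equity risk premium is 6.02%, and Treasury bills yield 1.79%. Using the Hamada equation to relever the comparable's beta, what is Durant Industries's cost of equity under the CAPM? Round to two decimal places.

15.28%

β_L = β_U × [1 + (1 − t)(D/E)] = 1.259 × [1 + (1 − 0.17) × 0.94]
    = 1.259 × [1 + 0.83 × 0.94] = 1.259 × 1.7802 = 2.2413
E(R) = R_f + β_L × MRP = 1.79% + 2.2413 × 6.02% = 15.28%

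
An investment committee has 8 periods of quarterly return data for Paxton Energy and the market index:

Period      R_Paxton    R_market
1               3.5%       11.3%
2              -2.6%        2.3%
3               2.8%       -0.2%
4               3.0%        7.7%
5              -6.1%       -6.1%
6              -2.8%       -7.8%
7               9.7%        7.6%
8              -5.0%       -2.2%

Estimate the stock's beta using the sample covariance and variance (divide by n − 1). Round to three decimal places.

0.588

Mean R_i = (3.5 − 2.6 + 2.8 + 3.0 − 6.1 − 2.8 + 9.7 − 5.0) / 8 = 0.3125%
Mean R_m = (11.3 + 2.3 − 0.2 + 7.7 − 6.1 − 7.8 + 7.6 − 2.2) / 8 = 1.5750%
Σ(R_i − R̄_i)(R_m − R̄_m) = 195.9425  ⇒  Cov = 195.9425 / 7 = 27.9918
Σ(R_m − R̄_m)² = 333.1150  ⇒  Var(R_m) = 333.1150 / 7 = 47.5879
β = Cov / Var(R_m) = 27.9918 / 47.5879 = 0.5882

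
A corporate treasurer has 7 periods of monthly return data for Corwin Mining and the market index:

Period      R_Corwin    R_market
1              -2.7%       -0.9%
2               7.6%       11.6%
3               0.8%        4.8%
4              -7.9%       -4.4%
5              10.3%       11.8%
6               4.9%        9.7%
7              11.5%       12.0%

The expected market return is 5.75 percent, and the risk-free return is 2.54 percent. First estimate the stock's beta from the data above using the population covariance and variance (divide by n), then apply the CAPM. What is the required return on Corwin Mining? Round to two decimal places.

Mean R_i = (-2.7 + 7.6 + 0.8 − 7.9 + 10.3 + 4.9 + 11.5) / 7 = 3.5000%
Mean R_m = (-0.9 + 11.6 + 4.8 − 4.4 + 11.8 + 9.7 + 12.0) / 7 = 6.3714%
Σ(R_i − R̄_i)(R_m − R̄_m) = 280.1600  ⇒  Cov = 280.1600 / 7 = 40.0229
Σ(R_m − R̄_m)² = 270.9343  ⇒  Var(R_m) = 270.9343 / 7 = 38.7049
β = Cov / Var(R_m) = 40.0229 / 38.7049 = 1.0341
MRP = 5.75% − 2.54% = 3.21%
E(R) = R_f + β × MRP = 2.54% + 1.0341 × 3.21% = 5.86%

5.86%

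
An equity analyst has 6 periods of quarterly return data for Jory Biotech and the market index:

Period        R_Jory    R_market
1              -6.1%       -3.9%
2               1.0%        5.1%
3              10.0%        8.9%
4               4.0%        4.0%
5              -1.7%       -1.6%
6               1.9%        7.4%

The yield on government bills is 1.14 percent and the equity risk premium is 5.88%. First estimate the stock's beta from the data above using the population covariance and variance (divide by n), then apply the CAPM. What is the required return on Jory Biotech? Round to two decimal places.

Mean R_i = (-6.1 + 1.0 + 10.0 + 4.0 − 1.7 + 1.9) / 6 = 1.5167%
Mean R_m = (-3.9 + 5.1 + 8.9 + 4.0 − 1.6 + 7.4) / 6 = 3.3167%
Σ(R_i − R̄_i)(R_m − R̄_m) = 120.4883  ⇒  Cov = 120.4883 / 6 = 20.0814
Σ(R_m − R̄_m)² = 127.7483  ⇒  Var(R_m) = 127.7483 / 6 = 21.2914
β = Cov / Var(R_m) = 20.0814 / 21.2914 = 0.9432
E(R) = R_f + β × MRP = 1.14% + 0.9432 × 5.88% = 6.69%

6.69%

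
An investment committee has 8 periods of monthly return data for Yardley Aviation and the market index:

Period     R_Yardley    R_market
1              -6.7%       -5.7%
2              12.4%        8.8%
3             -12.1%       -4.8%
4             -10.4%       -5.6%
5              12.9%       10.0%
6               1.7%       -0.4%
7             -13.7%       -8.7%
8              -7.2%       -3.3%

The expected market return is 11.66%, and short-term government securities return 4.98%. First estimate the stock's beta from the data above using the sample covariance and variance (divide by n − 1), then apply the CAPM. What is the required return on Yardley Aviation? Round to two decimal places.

14.96%

Mean R_i = (-6.7 + 12.4 − 12.1 − 10.4 + 12.9 + 1.7 − 13.7 − 7.2) / 8 = -2.8875%
Mean R_m = (-5.7 + 8.8 − 4.8 − 5.6 + 10.0 − 0.4 − 8.7 − 3.3) / 8 = -1.2125%
Σ(R_i − R̄_i)(R_m − R̄_m) = 506.8913  ⇒  Cov = 506.8913 / 7 = 72.4130
Σ(R_m − R̄_m)² = 339.3088  ⇒  Var(R_m) = 339.3088 / 7 = 48.4727
β = Cov / Var(R_m) = 72.4130 / 48.4727 = 1.4939
MRP = 11.66% − 4.98% = 6.68%
E(R) = R_f + β × MRP = 4.98% + 1.4939 × 6.68% = 14.96%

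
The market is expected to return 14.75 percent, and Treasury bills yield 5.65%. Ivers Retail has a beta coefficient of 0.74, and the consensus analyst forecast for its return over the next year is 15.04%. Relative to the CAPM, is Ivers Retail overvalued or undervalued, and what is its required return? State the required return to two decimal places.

Undervalued; required return 12.38%

MRP = 14.75% − 5.65% = 9.10%
Required return = R_f + β·MRP = 5.65% + 0.74 × 9.10% = 12.38%
Forecast 15.04% > required 12.38% → the stock plots above the SML → undervalued.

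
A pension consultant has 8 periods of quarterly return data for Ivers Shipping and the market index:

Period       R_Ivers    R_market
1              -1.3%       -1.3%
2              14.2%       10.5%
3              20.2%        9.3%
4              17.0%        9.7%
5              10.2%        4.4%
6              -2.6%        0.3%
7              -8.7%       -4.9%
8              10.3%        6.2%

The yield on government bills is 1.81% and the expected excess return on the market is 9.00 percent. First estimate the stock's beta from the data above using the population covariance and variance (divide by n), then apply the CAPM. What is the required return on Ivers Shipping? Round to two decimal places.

Mean R_i = (-1.3 + 14.2 + 20.2 + 17.0 + 10.2 − 2.6 − 8.7 + 10.3) / 8 = 7.4125%
Mean R_m = (-1.3 + 10.5 + 9.3 + 9.7 + 4.4 + 0.3 − 4.9 + 6.2) / 8 = 4.2750%
Σ(R_i − R̄_i)(R_m − R̄_m) = 400.6325  ⇒  Cov = 400.6325 / 8 = 50.0791
Σ(R_m − R̄_m)² = 228.2150  ⇒  Var(R_m) = 228.2150 / 8 = 28.5269
β = Cov / Var(R_m) = 50.0791 / 28.5269 = 1.7555
E(R) = R_f + β × MRP = 1.81% + 1.7555 × 9.00% = 17.61%

17.61%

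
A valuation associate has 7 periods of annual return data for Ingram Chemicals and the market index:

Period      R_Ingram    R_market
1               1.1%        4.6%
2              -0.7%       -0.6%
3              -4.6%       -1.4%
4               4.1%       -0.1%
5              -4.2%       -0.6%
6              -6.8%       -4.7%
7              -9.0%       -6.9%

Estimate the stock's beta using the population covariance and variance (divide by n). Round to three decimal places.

1.002

Mean R_i = (1.1 − 0.7 − 4.6 + 4.1 − 4.2 − 6.8 − 9.0) / 7 = -2.8714%
Mean R_m = (4.6 − 0.6 − 1.4 − 0.1 − 0.6 − 4.7 − 6.9) / 7 = -1.3857%
Σ(R_i − R̄_i)(R_m − R̄_m) = 80.2371  ⇒  Cov = 80.2371 / 7 = 11.4624
Σ(R_m − R̄_m)² = 80.1086  ⇒  Var(R_m) = 80.1086 / 7 = 11.4441
β = Cov / Var(R_m) = 11.4624 / 11.4441 = 1.0016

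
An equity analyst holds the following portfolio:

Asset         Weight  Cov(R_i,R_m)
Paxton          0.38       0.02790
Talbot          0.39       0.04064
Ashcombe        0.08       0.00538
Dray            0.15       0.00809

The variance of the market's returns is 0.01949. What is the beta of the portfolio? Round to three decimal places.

β_Paxton = 0.02790 / 0.01949 = 1.4315
β_Talbot = 0.04064 / 0.01949 = 2.0852
β_Ashcombe = 0.00538 / 0.01949 = 0.2760
β_Dray = 0.00809 / 0.01949 = 0.4151
β_P = Σ w_i β_i = 0.38×1.4315 + 0.39×2.0852 + 0.08×0.2760 + 0.15×0.4151 = 1.4415

1.442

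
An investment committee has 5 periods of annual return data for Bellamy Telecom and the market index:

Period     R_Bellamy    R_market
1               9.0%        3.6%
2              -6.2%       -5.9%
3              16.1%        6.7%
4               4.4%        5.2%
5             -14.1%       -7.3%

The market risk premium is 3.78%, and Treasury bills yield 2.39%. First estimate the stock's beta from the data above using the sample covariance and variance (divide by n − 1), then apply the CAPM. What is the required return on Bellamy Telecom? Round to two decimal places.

Mean R_i = (9.0 − 6.2 + 16.1 + 4.4 − 14.1) / 5 = 1.8400%
Mean R_m = (3.6 − 5.9 + 6.7 + 5.2 − 7.3) / 5 = 0.4600%
Σ(R_i − R̄_i)(R_m − R̄_m) = 298.4280  ⇒  Cov = 298.4280 / 4 = 74.6070
Σ(R_m − R̄_m)² = 171.9320  ⇒  Var(R_m) = 171.9320 / 4 = 42.9830
β = Cov / Var(R_m) = 74.6070 / 42.9830 = 1.7357
E(R) = R_f + β × MRP = 2.39% + 1.7357 × 3.78% = 8.95%

8.95%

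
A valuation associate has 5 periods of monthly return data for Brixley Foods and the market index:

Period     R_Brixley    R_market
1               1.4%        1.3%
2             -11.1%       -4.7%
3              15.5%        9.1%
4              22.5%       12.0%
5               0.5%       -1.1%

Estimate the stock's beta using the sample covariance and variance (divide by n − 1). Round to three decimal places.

1.875

Mean R_i = (1.4 − 11.1 + 15.5 + 22.5 + 0.5) / 5 = 5.7600%
Mean R_m = (1.3 − 4.7 + 9.1 + 12.0 − 1.1) / 5 = 3.3200%
Σ(R_i − R̄_i)(R_m − R̄_m) = 368.8740  ⇒  Cov = 368.8740 / 4 = 92.2185
Σ(R_m − R̄_m)² = 196.6880  ⇒  Var(R_m) = 196.6880 / 4 = 49.1720
β = Cov / Var(R_m) = 92.2185 / 49.1720 = 1.8754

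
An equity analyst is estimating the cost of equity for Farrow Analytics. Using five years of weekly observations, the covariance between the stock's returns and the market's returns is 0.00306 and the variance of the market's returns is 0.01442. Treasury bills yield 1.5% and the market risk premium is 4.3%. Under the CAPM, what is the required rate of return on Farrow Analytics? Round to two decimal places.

β = Cov(R_i, R_m) / Var(R_m) = 0.00306 / 0.01442 = 0.2122
E(R) = R_f + β × MRP = 1.5% + 0.2122 × 4.3% = 2.41%

2.41%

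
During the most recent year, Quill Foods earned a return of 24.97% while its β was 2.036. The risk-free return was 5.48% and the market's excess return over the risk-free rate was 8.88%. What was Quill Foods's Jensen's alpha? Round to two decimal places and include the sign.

CAPM benchmark = R_f + β(R_m − R_f) = 5.48% + 2.036 × 8.88% = 23.55968%
α = actual − benchmark = 24.97% − 23.55968% = +1.41%

+1.41%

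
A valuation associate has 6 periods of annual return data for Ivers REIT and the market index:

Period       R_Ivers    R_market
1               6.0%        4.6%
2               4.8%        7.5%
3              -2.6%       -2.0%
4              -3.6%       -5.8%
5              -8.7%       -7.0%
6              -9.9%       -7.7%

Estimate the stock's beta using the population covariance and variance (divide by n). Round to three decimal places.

0.987

Mean R_i = (6.0 + 4.8 − 2.6 − 3.6 − 8.7 − 9.9) / 6 = -2.3333%
Mean R_m = (4.6 + 7.5 − 2.0 − 5.8 − 7.0 − 7.7) / 6 = -1.7333%
Σ(R_i − R̄_i)(R_m − R̄_m) = 202.5433  ⇒  Cov = 202.5433 / 6 = 33.7572
Σ(R_m − R̄_m)² = 205.3133  ⇒  Var(R_m) = 205.3133 / 6 = 34.2189
β = Cov / Var(R_m) = 33.7572 / 34.2189 = 0.9865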